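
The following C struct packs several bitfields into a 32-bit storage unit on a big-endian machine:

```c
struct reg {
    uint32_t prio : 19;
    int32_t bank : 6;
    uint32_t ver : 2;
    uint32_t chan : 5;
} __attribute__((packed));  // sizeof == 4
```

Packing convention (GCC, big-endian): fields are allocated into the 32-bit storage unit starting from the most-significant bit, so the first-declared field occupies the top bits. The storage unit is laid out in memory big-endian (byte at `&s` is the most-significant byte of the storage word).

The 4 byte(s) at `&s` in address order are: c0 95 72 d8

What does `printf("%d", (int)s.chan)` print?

[0]=0xc0 [1]=0x95 [2]=0x72 [3]=0xd8 (big-endian) → word 0xc09572d8
prio [13+:19] = (word>>13) & 0x7ffff = 394411
bank [7+:6] = (word>>7) & 0x3f = 37
ver [5+:2] = (word>>5) & 0x3 = 2
chan [0+:5] = (word>>0) & 0x1f = 24  ←

24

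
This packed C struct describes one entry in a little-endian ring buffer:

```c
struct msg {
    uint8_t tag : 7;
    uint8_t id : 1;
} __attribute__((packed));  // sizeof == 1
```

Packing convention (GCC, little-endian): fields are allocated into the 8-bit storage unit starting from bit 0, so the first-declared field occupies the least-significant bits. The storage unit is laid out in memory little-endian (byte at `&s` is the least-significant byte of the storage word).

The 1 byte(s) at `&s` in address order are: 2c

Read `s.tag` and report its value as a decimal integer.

44

[0]=0x2c (little-endian) → word 0x2c
tag:7 @ bit 0 → (0x2c>>0)&0x7f = 0x2c  ←
id:1 @ bit 7 → (0x2c>>7)&0x1 = 0x0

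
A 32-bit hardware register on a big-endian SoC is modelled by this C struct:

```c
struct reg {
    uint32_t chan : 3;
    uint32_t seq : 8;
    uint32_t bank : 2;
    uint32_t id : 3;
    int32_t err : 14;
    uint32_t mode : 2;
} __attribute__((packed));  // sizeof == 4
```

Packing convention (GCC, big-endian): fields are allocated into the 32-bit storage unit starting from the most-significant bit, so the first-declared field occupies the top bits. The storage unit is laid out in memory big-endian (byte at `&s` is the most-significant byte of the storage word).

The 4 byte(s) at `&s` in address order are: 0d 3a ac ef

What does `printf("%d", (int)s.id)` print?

[0]=0x0d [1]=0x3a [2]=0xac [3]=0xef (big-endian) → word 0x0d3aacef
chan [29+:3] = (word>>29) & 0x7 = 0
seq [21+:8] = (word>>21) & 0xff = 105
bank [19+:2] = (word>>19) & 0x3 = 3
id [16+:3] = (word>>16) & 0x7 = 2  ←
err [2+:14] = (word>>2) & 0x3fff = 11067
mode [0+:2] = (word>>0) & 0x3 = 3

2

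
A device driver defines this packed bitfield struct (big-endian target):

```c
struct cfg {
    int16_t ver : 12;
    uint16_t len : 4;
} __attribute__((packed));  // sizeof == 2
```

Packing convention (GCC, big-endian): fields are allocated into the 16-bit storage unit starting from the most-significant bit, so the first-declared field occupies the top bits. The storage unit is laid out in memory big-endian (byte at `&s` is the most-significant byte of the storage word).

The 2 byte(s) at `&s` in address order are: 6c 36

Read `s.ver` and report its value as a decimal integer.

1731

[0]=0x6c [1]=0x36 (big-endian) → word 0x6c36
ver [4+:12] = (word>>4) & 0xfff = 1731  ←
len [0+:4] = (word>>0) & 0xf = 6
ver signed 12b, MSB=0: value = 1731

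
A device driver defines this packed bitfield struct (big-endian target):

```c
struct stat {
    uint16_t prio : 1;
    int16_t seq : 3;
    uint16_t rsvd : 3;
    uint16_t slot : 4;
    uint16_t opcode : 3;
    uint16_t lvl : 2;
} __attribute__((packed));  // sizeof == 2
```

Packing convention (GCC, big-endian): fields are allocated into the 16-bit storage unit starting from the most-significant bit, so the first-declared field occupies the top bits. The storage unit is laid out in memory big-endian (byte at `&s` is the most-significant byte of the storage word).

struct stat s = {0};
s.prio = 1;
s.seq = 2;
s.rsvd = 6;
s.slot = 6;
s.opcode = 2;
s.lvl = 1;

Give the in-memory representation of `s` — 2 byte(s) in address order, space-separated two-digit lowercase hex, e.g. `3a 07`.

prio (1b) val=1 bits=0x1 at bit 15: 0x8000
seq (3b) val=2 bits=0x2 at bit 12: 0xa000
rsvd (3b) val=6 bits=0x6 at bit 9: 0xac00
slot (4b) val=6 bits=0x6 at bit 5: 0xacc0
opcode (3b) val=2 bits=0x2 at bit 2: 0xacc8
lvl (2b) val=1 bits=0x1 at bit 0: 0xacc9
word = 0xacc9 → big-endian bytes:
  [0]=0xac  [1]=0xc9

ac c9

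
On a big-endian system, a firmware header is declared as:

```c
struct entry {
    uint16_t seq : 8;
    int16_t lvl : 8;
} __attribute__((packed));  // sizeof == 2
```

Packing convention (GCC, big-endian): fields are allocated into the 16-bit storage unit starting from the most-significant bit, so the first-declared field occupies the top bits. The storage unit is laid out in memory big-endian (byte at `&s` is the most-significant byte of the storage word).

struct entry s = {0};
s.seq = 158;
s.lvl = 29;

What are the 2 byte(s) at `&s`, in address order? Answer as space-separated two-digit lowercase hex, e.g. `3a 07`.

[8+:8] seq=158 & 0xff = 0x9e; word=0x9e00
[0+:8] lvl=29 & 0xff = 0x1d; word=0x9e1d
word = 0x9e1d → big-endian bytes:
  [0]=0x9e  [1]=0x1d

9e 1d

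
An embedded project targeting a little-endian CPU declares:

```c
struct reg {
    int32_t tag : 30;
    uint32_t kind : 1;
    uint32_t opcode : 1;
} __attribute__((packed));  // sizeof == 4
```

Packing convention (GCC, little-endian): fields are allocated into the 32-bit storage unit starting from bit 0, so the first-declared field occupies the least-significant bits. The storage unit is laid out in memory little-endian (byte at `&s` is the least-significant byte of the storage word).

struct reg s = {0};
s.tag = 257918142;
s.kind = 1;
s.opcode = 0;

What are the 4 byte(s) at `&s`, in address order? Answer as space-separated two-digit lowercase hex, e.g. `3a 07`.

be 84 5f 4f

[0+:30] tag=257918142 & 0x3fffffff = 0xf5f84be; word=0x0f5f84be
[30+:1] kind=1 & 0x1 = 0x1; word=0x4f5f84be
[31+:1] opcode=0 & 0x1 = 0x0; word=0x4f5f84be
word = 0x4f5f84be → little-endian bytes:
  [0]=0xbe  [1]=0x84  [2]=0x5f  [3]=0x4f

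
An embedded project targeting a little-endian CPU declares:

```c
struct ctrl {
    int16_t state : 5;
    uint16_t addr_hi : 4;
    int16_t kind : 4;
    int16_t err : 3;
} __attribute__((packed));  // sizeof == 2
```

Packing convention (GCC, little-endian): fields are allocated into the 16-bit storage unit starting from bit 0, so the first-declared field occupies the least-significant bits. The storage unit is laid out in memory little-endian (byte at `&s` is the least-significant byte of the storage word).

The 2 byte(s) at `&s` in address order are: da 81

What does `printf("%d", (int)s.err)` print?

[0]=0xda [1]=0x81 (little-endian) → word 0x81da
state:5 @ bit 0 → (0x81da>>0)&0x1f = 0x1a
addr_hi:4 @ bit 5 → (0x81da>>5)&0xf = 0xe
kind:4 @ bit 9 → (0x81da>>9)&0xf = 0x0
err:3 @ bit 13 → (0x81da>>13)&0x7 = 0x4  ←
err signed 3b, MSB=1: 4 - 8 = -4

-4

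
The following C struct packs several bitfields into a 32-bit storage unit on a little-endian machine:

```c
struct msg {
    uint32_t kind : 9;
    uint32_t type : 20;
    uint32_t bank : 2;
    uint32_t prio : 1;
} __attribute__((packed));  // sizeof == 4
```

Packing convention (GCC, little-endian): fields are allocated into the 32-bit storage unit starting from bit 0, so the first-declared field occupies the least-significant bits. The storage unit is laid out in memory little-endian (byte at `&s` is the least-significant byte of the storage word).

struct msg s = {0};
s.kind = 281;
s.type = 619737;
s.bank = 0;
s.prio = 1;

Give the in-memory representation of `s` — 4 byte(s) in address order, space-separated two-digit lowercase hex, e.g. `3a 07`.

19 b3 e9 92

kind (9b) val=281 bits=0x119 at bit 0: 0x00000119
type (20b) val=619737 bits=0x974d9 at bit 9: 0x12e9b319
bank (2b) val=0 bits=0x0 at bit 29: 0x12e9b319
prio (1b) val=1 bits=0x1 at bit 31: 0x92e9b319
word = 0x92e9b319 → little-endian bytes:
  [0]=0x19  [1]=0xb3  [2]=0xe9  [3]=0x92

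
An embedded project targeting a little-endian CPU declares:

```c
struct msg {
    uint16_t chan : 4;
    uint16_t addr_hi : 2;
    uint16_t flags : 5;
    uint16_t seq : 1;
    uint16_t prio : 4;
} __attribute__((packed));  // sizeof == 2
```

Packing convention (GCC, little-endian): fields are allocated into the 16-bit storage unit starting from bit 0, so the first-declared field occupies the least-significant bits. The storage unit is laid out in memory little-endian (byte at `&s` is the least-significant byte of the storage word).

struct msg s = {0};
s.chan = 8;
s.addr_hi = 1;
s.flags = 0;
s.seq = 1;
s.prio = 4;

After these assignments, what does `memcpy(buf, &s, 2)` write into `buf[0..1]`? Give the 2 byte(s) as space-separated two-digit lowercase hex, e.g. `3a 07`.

18 48

[0+:4] chan=8 & 0xf = 0x8; word=0x0008
[4+:2] addr_hi=1 & 0x3 = 0x1; word=0x0018
[6+:5] flags=0 & 0x1f = 0x0; word=0x0018
[11+:1] seq=1 & 0x1 = 0x1; word=0x0818
[12+:4] prio=4 & 0xf = 0x4; word=0x4818
word = 0x4818 → little-endian bytes:
  [0]=0x18  [1]=0x48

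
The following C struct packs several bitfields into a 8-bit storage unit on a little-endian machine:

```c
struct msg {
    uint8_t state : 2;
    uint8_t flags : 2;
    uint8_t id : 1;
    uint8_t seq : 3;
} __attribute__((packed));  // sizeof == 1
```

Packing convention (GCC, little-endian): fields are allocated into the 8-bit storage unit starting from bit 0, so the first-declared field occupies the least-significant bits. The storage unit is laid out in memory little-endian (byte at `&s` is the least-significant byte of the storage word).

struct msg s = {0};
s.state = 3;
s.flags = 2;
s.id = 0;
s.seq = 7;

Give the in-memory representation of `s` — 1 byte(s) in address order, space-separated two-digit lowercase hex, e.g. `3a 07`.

eb

state (2b) val=3 bits=0x3 at bit 0: 0x03
flags (2b) val=2 bits=0x2 at bit 2: 0x0b
id (1b) val=0 bits=0x0 at bit 4: 0x0b
seq (3b) val=7 bits=0x7 at bit 5: 0xeb
word = 0xeb → little-endian bytes:
  [0]=0xeb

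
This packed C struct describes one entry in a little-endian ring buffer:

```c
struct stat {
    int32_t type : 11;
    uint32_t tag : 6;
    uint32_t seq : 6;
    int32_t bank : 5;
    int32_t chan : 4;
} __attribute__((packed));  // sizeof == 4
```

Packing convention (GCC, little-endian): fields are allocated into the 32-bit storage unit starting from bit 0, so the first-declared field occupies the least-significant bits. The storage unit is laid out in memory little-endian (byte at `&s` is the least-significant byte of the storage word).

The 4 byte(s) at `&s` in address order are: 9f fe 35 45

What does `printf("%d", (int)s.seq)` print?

[0]=0x9f [1]=0xfe [2]=0x35 [3]=0x45 (little-endian) → word 0x4535fe9f
type:11 @ bit 0 → (0x4535fe9f>>0)&0x7ff = 0x69f
tag:6 @ bit 11 → (0x4535fe9f>>11)&0x3f = 0x3f
seq:6 @ bit 17 → (0x4535fe9f>>17)&0x3f = 0x1a  ←
bank:5 @ bit 23 → (0x4535fe9f>>23)&0x1f = 0xa
chan:4 @ bit 28 → (0x4535fe9f>>28)&0xf = 0x4

26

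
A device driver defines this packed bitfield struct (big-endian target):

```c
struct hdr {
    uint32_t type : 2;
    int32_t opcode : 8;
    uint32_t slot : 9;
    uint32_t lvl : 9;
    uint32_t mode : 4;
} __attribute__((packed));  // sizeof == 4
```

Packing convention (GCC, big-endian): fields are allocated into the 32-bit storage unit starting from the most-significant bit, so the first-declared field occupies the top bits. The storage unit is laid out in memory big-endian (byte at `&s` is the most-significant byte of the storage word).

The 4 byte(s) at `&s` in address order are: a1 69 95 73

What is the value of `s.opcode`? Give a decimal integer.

-123

[0]=0xa1 [1]=0x69 [2]=0x95 [3]=0x73 (big-endian) → word 0xa1699573
type:2 @ bit 30 → (0xa1699573>>30)&0x3 = 0x2
opcode:8 @ bit 22 → (0xa1699573>>22)&0xff = 0x85  ←
slot:9 @ bit 13 → (0xa1699573>>13)&0x1ff = 0x14c
lvl:9 @ bit 4 → (0xa1699573>>4)&0x1ff = 0x157
mode:4 @ bit 0 → (0xa1699573>>0)&0xf = 0x3
opcode signed 8b, MSB=1: 133 - 256 = -123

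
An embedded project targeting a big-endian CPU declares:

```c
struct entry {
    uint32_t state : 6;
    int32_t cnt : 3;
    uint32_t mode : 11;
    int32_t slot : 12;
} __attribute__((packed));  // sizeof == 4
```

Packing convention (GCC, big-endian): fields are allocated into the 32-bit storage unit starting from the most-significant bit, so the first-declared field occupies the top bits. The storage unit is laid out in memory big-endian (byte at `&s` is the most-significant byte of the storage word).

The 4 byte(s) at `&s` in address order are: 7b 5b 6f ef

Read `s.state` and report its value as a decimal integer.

30

[0]=0x7b [1]=0x5b [2]=0x6f [3]=0xef (big-endian) → word 0x7b5b6fef
state:6 @ bit 26 → (0x7b5b6fef>>26)&0x3f = 0x1e  ←
cnt:3 @ bit 23 → (0x7b5b6fef>>23)&0x7 = 0x6
mode:11 @ bit 12 → (0x7b5b6fef>>12)&0x7ff = 0x5b6
slot:12 @ bit 0 → (0x7b5b6fef>>0)&0xfff = 0xfef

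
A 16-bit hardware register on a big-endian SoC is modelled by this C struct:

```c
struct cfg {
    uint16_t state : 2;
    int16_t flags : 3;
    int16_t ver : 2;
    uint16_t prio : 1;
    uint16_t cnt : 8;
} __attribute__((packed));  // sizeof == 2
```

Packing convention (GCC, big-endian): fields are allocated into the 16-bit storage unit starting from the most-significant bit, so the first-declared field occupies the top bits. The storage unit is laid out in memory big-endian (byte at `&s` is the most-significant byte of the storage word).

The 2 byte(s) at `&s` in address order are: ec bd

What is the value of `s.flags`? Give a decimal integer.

[0]=0xec [1]=0xbd (big-endian) → word 0xecbd
state [14+:2] = (word>>14) & 0x3 = 3
flags [11+:3] = (word>>11) & 0x7 = 5  ←
ver [9+:2] = (word>>9) & 0x3 = 2
prio [8+:1] = (word>>8) & 0x1 = 0
cnt [0+:8] = (word>>0) & 0xff = 189
flags signed 3b, MSB=1: 5 - 8 = -3

-3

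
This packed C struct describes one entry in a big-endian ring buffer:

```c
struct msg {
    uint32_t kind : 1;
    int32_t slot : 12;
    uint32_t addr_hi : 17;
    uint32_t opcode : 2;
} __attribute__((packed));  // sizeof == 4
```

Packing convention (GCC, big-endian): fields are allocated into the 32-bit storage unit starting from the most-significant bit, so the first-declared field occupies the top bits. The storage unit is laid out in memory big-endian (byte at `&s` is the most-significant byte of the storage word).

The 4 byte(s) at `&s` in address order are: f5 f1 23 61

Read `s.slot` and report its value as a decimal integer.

-322

[0]=0xf5 [1]=0xf1 [2]=0x23 [3]=0x61 (big-endian) → word 0xf5f12361
kind:1 @ bit 31 → (0xf5f12361>>31)&0x1 = 0x1
slot:12 @ bit 19 → (0xf5f12361>>19)&0xfff = 0xebe  ←
addr_hi:17 @ bit 2 → (0xf5f12361>>2)&0x1ffff = 0x48d8
opcode:2 @ bit 0 → (0xf5f12361>>0)&0x3 = 0x1
slot signed 12b, MSB=1: 3774 - 4096 = -322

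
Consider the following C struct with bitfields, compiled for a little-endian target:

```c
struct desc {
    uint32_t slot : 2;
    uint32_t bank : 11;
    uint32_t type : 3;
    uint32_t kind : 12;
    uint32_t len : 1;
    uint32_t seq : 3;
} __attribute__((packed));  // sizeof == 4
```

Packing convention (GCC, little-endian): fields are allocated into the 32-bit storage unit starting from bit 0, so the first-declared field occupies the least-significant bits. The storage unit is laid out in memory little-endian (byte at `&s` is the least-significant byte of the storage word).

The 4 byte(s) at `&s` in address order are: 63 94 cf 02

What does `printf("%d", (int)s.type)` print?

4

[0]=0x63 [1]=0x94 [2]=0xcf [3]=0x02 (little-endian) → word 0x02cf9463
slot:2 @ bit 0 → (0x02cf9463>>0)&0x3 = 0x3
bank:11 @ bit 2 → (0x02cf9463>>2)&0x7ff = 0x518
type:3 @ bit 13 → (0x02cf9463>>13)&0x7 = 0x4  ←
kind:12 @ bit 16 → (0x02cf9463>>16)&0xfff = 0x2cf
len:1 @ bit 28 → (0x02cf9463>>28)&0x1 = 0x0
seq:3 @ bit 29 → (0x02cf9463>>29)&0x7 = 0x0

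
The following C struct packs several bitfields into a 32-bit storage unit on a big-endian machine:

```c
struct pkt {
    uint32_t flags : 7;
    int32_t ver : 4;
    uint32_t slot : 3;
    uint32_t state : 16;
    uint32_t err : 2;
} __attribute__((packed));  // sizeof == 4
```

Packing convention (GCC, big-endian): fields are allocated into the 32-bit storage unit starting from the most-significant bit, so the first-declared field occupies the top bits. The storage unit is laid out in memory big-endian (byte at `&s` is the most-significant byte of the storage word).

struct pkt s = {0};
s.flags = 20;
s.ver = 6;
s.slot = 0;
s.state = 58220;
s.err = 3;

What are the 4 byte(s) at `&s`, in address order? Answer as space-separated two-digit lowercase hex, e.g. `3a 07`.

[25+:7] flags=20 & 0x7f = 0x14; word=0x28000000
[21+:4] ver=6 & 0xf = 0x6; word=0x28c00000
[18+:3] slot=0 & 0x7 = 0x0; word=0x28c00000
[2+:16] state=58220 & 0xffff = 0xe36c; word=0x28c38db0
[0+:2] err=3 & 0x3 = 0x3; word=0x28c38db3
word = 0x28c38db3 → big-endian bytes:
  [0]=0x28  [1]=0xc3  [2]=0x8d  [3]=0xb3

28 c3 8d b3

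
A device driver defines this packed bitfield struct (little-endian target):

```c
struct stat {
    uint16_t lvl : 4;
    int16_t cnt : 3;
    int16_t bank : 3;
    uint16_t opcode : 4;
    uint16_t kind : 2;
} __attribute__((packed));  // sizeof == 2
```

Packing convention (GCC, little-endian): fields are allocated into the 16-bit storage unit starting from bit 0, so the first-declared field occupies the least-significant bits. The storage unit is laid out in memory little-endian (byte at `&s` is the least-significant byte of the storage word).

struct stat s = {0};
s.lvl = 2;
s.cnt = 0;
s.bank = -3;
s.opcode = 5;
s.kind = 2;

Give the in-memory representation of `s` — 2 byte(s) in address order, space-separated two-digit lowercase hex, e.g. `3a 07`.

82 96

lvl (4b) val=2 bits=0x2 at bit 0: 0x0002
cnt (3b) val=0 bits=0x0 at bit 4: 0x0002
bank (3b) val=-3 bits=0x5 at bit 7: 0x0282
opcode (4b) val=5 bits=0x5 at bit 10: 0x1682
kind (2b) val=2 bits=0x2 at bit 14: 0x9682
word = 0x9682 → little-endian bytes:
  [0]=0x82  [1]=0x96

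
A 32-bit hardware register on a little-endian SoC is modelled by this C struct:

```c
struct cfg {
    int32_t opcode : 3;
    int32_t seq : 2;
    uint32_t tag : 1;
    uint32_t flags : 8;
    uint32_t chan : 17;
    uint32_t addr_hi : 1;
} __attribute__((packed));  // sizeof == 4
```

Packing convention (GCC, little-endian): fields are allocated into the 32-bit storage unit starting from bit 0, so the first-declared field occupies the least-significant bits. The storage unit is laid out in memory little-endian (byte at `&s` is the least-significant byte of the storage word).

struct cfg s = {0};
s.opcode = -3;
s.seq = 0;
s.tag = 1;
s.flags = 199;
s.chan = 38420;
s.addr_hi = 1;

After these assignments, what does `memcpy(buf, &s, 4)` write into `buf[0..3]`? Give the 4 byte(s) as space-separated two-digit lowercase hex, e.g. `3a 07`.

e5 31 85 a5

opcode:3 = -3 → 0x5 << 0 → word 0x00000005
seq:2 = 0 → 0x0 << 3 → word 0x00000005
tag:1 = 1 → 0x1 << 5 → word 0x00000025
flags:8 = 199 → 0xc7 << 6 → word 0x000031e5
chan:17 = 38420 → 0x9614 << 14 → word 0x258531e5
addr_hi:1 = 1 → 0x1 << 31 → word 0xa58531e5
word = 0xa58531e5 → little-endian bytes:
  [0]=0xe5  [1]=0x31  [2]=0x85  [3]=0xa5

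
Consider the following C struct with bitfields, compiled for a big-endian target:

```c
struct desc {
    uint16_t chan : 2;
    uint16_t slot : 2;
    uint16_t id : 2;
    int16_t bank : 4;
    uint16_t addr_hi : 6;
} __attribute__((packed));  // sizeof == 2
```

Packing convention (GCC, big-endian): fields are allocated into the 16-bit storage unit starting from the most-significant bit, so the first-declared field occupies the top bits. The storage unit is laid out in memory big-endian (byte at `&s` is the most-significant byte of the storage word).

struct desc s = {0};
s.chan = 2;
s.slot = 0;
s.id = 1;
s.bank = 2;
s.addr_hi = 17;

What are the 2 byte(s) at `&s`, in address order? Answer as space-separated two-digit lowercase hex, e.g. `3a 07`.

84 91

chan (2b) val=2 bits=0x2 at bit 14: 0x8000
slot (2b) val=0 bits=0x0 at bit 12: 0x8000
id (2b) val=1 bits=0x1 at bit 10: 0x8400
bank (4b) val=2 bits=0x2 at bit 6: 0x8480
addr_hi (6b) val=17 bits=0x11 at bit 0: 0x8491
word = 0x8491 → big-endian bytes:
  [0]=0x84  [1]=0x91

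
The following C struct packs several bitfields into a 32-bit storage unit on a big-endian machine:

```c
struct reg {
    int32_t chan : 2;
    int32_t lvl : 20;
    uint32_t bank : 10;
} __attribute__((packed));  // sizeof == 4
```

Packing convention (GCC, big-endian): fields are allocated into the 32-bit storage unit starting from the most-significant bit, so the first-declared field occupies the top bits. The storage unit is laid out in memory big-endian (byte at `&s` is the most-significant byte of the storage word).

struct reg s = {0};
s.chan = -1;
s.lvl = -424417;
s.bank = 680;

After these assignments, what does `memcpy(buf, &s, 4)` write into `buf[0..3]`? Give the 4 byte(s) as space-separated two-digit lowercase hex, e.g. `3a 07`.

[30+:2] chan=-1 & 0x3 = 0x3; word=0xc0000000
[10+:20] lvl=-424417 & 0xfffff = 0x9861f; word=0xe6187c00
[0+:10] bank=680 & 0x3ff = 0x2a8; word=0xe6187ea8
word = 0xe6187ea8 → big-endian bytes:
  [0]=0xe6  [1]=0x18  [2]=0x7e  [3]=0xa8

e6 18 7e a8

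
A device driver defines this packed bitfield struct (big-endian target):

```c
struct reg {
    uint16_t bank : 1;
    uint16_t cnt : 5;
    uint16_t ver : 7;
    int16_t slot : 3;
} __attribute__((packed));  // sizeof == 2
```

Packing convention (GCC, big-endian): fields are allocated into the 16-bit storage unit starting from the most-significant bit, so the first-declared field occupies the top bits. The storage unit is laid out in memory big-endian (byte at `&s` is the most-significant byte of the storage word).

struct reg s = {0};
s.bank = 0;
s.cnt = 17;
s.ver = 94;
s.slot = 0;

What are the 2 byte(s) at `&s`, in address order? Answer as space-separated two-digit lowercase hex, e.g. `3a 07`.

46 f0

bank (1b) val=0 bits=0x0 at bit 15: 0x0000
cnt (5b) val=17 bits=0x11 at bit 10: 0x4400
ver (7b) val=94 bits=0x5e at bit 3: 0x46f0
slot (3b) val=0 bits=0x0 at bit 0: 0x46f0
word = 0x46f0 → big-endian bytes:
  [0]=0x46  [1]=0xf0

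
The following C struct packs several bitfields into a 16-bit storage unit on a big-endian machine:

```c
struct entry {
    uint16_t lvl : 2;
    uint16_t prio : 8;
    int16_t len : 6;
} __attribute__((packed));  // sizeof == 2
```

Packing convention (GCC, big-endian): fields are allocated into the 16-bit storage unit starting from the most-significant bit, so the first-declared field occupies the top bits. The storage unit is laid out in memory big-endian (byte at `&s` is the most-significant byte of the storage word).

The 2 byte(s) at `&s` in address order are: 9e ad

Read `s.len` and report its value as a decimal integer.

-19

[0]=0x9e [1]=0xad (big-endian) → word 0x9ead
lvl [14+:2] = (word>>14) & 0x3 = 2
prio [6+:8] = (word>>6) & 0xff = 122
len [0+:6] = (word>>0) & 0x3f = 45  ←
len signed 6b, MSB=1: 45 - 64 = -19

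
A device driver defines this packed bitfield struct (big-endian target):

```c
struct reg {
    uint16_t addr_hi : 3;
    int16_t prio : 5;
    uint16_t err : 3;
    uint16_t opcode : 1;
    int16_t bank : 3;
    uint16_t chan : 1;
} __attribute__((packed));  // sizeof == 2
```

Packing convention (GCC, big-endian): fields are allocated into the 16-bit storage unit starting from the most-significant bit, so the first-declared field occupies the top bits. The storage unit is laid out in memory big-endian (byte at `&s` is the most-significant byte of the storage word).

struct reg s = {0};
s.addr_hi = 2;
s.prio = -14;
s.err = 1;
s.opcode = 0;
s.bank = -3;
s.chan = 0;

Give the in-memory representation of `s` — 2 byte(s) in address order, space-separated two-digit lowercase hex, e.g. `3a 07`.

52 2a

addr_hi (3b) val=2 bits=0x2 at bit 13: 0x4000
prio (5b) val=-14 bits=0x12 at bit 8: 0x5200
err (3b) val=1 bits=0x1 at bit 5: 0x5220
opcode (1b) val=0 bits=0x0 at bit 4: 0x5220
bank (3b) val=-3 bits=0x5 at bit 1: 0x522a
chan (1b) val=0 bits=0x0 at bit 0: 0x522a
word = 0x522a → big-endian bytes:
  [0]=0x52  [1]=0x2a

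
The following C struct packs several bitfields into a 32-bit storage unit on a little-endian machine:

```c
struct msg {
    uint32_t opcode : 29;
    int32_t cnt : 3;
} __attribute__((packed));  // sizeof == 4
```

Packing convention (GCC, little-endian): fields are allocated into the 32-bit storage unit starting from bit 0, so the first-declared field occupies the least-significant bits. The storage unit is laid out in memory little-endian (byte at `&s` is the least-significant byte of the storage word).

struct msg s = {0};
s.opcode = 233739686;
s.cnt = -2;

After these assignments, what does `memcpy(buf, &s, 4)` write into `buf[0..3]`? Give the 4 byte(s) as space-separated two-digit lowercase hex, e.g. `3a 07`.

opcode:29 = 233739686 → 0xdee95a6 << 0 → word 0x0dee95a6
cnt:3 = -2 → 0x6 << 29 → word 0xcdee95a6
word = 0xcdee95a6 → little-endian bytes:
  [0]=0xa6  [1]=0x95  [2]=0xee  [3]=0xcd

a6 95 ee cd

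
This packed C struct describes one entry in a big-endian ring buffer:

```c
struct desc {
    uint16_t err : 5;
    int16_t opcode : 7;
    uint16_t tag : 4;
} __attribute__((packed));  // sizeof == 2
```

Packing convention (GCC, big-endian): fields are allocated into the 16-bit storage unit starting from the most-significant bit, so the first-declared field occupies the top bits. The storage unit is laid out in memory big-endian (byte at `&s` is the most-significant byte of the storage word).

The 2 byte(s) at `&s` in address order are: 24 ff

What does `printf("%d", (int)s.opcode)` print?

-49

[0]=0x24 [1]=0xff (big-endian) → word 0x24ff
err [11+:5] = (word>>11) & 0x1f = 4
opcode [4+:7] = (word>>4) & 0x7f = 79  ←
tag [0+:4] = (word>>0) & 0xf = 15
opcode signed 7b, MSB=1: 79 - 128 = -49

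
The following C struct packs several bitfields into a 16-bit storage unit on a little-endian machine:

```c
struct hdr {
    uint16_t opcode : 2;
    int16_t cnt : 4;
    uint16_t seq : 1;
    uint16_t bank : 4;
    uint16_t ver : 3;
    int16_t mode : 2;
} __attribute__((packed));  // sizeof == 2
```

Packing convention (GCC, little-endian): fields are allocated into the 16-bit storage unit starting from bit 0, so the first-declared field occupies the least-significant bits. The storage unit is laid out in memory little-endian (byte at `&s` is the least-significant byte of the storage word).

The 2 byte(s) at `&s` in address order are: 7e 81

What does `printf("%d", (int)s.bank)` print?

2

[0]=0x7e [1]=0x81 (little-endian) → word 0x817e
opcode [0+:2] = (word>>0) & 0x3 = 2
cnt [2+:4] = (word>>2) & 0xf = 15
seq [6+:1] = (word>>6) & 0x1 = 1
bank [7+:4] = (word>>7) & 0xf = 2  ←
ver [11+:3] = (word>>11) & 0x7 = 0
mode [14+:2] = (word>>14) & 0x3 = 2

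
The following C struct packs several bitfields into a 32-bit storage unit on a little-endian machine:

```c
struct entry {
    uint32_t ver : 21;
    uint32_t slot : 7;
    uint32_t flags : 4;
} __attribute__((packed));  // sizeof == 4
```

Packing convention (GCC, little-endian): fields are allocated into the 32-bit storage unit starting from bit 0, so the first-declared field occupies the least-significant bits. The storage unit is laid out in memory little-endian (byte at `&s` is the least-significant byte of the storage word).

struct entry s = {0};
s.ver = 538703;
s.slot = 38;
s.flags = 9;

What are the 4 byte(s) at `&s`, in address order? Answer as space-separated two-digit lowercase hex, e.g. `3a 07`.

ver (21b) val=538703 bits=0x8384f at bit 0: 0x0008384f
slot (7b) val=38 bits=0x26 at bit 21: 0x04c8384f
flags (4b) val=9 bits=0x9 at bit 28: 0x94c8384f
word = 0x94c8384f → little-endian bytes:
  [0]=0x4f  [1]=0x38  [2]=0xc8  [3]=0x94

4f 38 c8 94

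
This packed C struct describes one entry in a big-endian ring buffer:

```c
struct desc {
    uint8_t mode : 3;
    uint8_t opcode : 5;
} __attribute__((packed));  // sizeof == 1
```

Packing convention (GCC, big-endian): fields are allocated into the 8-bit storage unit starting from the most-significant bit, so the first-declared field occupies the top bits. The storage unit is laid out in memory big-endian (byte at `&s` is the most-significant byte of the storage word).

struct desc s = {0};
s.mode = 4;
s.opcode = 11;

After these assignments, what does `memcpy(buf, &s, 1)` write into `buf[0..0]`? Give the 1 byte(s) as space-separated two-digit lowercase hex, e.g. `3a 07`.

mode (3b) val=4 bits=0x4 at bit 5: 0x80
opcode (5b) val=11 bits=0xb at bit 0: 0x8b
word = 0x8b → big-endian bytes:
  [0]=0x8b

8b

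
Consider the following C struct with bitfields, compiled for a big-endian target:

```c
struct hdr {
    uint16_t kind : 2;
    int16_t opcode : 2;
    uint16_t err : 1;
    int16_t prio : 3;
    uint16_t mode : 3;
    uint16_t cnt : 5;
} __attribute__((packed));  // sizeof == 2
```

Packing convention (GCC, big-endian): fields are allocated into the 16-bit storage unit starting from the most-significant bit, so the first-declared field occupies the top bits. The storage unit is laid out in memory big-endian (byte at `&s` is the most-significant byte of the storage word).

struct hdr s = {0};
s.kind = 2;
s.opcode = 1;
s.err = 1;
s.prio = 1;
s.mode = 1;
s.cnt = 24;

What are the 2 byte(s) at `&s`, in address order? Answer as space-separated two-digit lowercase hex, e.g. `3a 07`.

99 38

[14+:2] kind=2 & 0x3 = 0x2; word=0x8000
[12+:2] opcode=1 & 0x3 = 0x1; word=0x9000
[11+:1] err=1 & 0x1 = 0x1; word=0x9800
[8+:3] prio=1 & 0x7 = 0x1; word=0x9900
[5+:3] mode=1 & 0x7 = 0x1; word=0x9920
[0+:5] cnt=24 & 0x1f = 0x18; word=0x9938
word = 0x9938 → big-endian bytes:
  [0]=0x99  [1]=0x38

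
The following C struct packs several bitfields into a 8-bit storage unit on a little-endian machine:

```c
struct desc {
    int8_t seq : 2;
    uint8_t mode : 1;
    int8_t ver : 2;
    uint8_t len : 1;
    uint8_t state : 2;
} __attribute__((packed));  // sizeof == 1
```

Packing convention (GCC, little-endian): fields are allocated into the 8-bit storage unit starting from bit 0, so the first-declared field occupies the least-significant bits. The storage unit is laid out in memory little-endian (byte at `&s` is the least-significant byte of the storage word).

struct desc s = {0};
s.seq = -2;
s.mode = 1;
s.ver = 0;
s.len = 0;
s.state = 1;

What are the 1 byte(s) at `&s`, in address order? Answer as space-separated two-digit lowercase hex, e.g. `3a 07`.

46

seq (2b) val=-2 bits=0x2 at bit 0: 0x02
mode (1b) val=1 bits=0x1 at bit 2: 0x06
ver (2b) val=0 bits=0x0 at bit 3: 0x06
len (1b) val=0 bits=0x0 at bit 5: 0x06
state (2b) val=1 bits=0x1 at bit 6: 0x46
word = 0x46 → little-endian bytes:
  [0]=0x46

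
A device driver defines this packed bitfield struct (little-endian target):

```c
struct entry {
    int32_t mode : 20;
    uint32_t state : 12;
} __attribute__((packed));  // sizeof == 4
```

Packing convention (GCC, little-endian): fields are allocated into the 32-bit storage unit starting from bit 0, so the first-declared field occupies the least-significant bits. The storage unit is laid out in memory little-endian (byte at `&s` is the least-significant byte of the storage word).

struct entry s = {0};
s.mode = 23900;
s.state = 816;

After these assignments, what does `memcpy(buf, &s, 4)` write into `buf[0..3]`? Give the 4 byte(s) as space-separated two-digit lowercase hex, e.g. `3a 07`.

5c 5d 00 33

mode:20 = 23900 → 0x5d5c << 0 → word 0x00005d5c
state:12 = 816 → 0x330 << 20 → word 0x33005d5c
word = 0x33005d5c → little-endian bytes:
  [0]=0x5c  [1]=0x5d  [2]=0x00  [3]=0x33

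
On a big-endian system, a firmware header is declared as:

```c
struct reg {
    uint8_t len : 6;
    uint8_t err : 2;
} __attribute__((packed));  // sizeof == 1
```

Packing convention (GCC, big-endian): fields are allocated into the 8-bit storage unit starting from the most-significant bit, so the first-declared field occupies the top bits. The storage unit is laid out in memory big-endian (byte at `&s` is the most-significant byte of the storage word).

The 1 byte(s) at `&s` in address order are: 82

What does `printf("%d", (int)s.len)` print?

[0]=0x82 (big-endian) → word 0x82
len:6 @ bit 2 → (0x82>>2)&0x3f = 0x20  ←
err:2 @ bit 0 → (0x82>>0)&0x3 = 0x2

32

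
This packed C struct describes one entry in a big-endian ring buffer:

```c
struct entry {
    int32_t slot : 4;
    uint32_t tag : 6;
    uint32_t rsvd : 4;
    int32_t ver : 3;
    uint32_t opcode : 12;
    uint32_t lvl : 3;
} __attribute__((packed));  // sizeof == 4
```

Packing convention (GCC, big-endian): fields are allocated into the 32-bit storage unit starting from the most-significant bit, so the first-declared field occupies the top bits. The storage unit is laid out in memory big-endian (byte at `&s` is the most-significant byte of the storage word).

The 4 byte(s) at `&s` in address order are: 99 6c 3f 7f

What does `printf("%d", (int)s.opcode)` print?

[0]=0x99 [1]=0x6c [2]=0x3f [3]=0x7f (big-endian) → word 0x996c3f7f
slot:4 @ bit 28 → (0x996c3f7f>>28)&0xf = 0x9
tag:6 @ bit 22 → (0x996c3f7f>>22)&0x3f = 0x25
rsvd:4 @ bit 18 → (0x996c3f7f>>18)&0xf = 0xb
ver:3 @ bit 15 → (0x996c3f7f>>15)&0x7 = 0x0
opcode:12 @ bit 3 → (0x996c3f7f>>3)&0xfff = 0x7ef  ←
lvl:3 @ bit 0 → (0x996c3f7f>>0)&0x7 = 0x7

2031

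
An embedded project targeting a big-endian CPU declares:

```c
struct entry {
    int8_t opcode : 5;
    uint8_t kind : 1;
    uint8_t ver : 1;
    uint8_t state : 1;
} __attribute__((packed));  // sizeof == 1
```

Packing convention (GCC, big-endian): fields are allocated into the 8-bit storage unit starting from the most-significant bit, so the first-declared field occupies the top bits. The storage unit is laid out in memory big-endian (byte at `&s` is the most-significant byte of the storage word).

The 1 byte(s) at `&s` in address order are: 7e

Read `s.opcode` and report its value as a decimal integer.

15

[0]=0x7e (big-endian) → word 0x7e
opcode:5 @ bit 3 → (0x7e>>3)&0x1f = 0xf  ←
kind:1 @ bit 2 → (0x7e>>2)&0x1 = 0x1
ver:1 @ bit 1 → (0x7e>>1)&0x1 = 0x1
state:1 @ bit 0 → (0x7e>>0)&0x1 = 0x0
opcode signed 5b, MSB=0: value = 15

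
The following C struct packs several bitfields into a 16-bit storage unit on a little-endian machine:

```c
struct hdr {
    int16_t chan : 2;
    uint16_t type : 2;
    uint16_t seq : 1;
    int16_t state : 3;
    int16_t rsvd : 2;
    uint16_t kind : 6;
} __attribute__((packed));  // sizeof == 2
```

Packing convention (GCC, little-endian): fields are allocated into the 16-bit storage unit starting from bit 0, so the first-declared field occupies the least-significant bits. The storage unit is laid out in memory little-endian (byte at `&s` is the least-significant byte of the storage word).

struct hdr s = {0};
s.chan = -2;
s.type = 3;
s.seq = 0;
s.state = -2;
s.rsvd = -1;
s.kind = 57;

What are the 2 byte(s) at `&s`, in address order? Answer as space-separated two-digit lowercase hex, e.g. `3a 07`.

chan:2 = -2 → 0x2 << 0 → word 0x0002
type:2 = 3 → 0x3 << 2 → word 0x000e
seq:1 = 0 → 0x0 << 4 → word 0x000e
state:3 = -2 → 0x6 << 5 → word 0x00ce
rsvd:2 = -1 → 0x3 << 8 → word 0x03ce
kind:6 = 57 → 0x39 << 10 → word 0xe7ce
word = 0xe7ce → little-endian bytes:
  [0]=0xce  [1]=0xe7

ce e7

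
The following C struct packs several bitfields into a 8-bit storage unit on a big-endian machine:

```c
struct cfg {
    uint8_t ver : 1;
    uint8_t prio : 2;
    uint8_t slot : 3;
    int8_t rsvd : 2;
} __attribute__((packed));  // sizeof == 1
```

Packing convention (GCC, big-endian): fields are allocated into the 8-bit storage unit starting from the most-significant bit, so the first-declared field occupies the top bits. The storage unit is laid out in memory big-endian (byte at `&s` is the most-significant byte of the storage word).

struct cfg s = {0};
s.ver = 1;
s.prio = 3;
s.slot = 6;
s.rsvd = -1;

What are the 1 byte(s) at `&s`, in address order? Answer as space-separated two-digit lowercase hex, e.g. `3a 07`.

[7+:1] ver=1 & 0x1 = 0x1; word=0x80
[5+:2] prio=3 & 0x3 = 0x3; word=0xe0
[2+:3] slot=6 & 0x7 = 0x6; word=0xf8
[0+:2] rsvd=-1 & 0x3 = 0x3; word=0xfb
word = 0xfb → big-endian bytes:
  [0]=0xfb

fb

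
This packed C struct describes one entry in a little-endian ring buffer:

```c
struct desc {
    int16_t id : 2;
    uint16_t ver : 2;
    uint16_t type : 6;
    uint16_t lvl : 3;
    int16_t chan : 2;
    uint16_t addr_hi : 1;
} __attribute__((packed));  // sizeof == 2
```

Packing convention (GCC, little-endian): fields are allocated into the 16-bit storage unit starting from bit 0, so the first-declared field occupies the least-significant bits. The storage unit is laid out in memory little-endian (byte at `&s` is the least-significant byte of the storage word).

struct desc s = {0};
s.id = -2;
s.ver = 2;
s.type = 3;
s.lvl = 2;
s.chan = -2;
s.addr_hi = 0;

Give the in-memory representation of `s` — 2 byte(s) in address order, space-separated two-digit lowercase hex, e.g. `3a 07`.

id (2b) val=-2 bits=0x2 at bit 0: 0x0002
ver (2b) val=2 bits=0x2 at bit 2: 0x000a
type (6b) val=3 bits=0x3 at bit 4: 0x003a
lvl (3b) val=2 bits=0x2 at bit 10: 0x083a
chan (2b) val=-2 bits=0x2 at bit 13: 0x483a
addr_hi (1b) val=0 bits=0x0 at bit 15: 0x483a
word = 0x483a → little-endian bytes:
  [0]=0x3a  [1]=0x48

3a 48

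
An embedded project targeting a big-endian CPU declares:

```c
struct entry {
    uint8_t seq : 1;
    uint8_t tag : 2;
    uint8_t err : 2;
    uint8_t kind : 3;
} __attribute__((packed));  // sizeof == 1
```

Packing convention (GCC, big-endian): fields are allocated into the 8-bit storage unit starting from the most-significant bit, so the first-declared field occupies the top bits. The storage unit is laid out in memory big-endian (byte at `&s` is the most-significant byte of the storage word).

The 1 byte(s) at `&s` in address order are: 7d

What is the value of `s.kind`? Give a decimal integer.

5

[0]=0x7d (big-endian) → word 0x7d
seq:1 @ bit 7 → (0x7d>>7)&0x1 = 0x0
tag:2 @ bit 5 → (0x7d>>5)&0x3 = 0x3
err:2 @ bit 3 → (0x7d>>3)&0x3 = 0x3
kind:3 @ bit 0 → (0x7d>>0)&0x7 = 0x5  ←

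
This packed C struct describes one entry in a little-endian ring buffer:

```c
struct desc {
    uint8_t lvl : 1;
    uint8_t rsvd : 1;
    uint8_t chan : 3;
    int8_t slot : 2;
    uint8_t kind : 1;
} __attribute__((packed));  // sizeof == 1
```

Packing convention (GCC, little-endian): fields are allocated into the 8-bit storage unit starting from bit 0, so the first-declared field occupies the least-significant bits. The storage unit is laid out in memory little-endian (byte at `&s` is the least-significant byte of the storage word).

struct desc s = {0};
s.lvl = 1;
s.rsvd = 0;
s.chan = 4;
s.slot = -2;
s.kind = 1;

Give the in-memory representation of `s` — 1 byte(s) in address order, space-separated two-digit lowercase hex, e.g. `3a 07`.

d1

lvl (1b) val=1 bits=0x1 at bit 0: 0x01
rsvd (1b) val=0 bits=0x0 at bit 1: 0x01
chan (3b) val=4 bits=0x4 at bit 2: 0x11
slot (2b) val=-2 bits=0x2 at bit 5: 0x51
kind (1b) val=1 bits=0x1 at bit 7: 0xd1
word = 0xd1 → little-endian bytes:
  [0]=0xd1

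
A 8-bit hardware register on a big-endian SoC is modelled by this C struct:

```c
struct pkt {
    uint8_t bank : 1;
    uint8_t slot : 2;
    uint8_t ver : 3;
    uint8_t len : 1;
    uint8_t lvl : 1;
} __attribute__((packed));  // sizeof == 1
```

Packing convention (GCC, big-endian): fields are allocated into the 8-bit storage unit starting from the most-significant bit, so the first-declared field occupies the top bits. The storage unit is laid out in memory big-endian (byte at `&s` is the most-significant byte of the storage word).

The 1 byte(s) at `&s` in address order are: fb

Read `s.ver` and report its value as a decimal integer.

6

[0]=0xfb (big-endian) → word 0xfb
bank [7+:1] = (word>>7) & 0x1 = 1
slot [5+:2] = (word>>5) & 0x3 = 3
ver [2+:3] = (word>>2) & 0x7 = 6  ←
len [1+:1] = (word>>1) & 0x1 = 1
lvl [0+:1] = (word>>0) & 0x1 = 1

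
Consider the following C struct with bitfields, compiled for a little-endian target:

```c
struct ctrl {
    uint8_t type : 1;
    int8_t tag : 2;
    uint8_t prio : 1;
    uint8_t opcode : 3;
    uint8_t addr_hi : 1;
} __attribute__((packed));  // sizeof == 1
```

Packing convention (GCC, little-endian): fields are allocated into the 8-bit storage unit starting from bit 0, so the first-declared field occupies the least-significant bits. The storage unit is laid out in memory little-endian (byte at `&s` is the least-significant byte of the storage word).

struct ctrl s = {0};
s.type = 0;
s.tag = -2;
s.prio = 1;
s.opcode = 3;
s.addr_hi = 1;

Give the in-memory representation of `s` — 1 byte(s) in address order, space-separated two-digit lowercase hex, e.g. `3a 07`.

[0+:1] type=0 & 0x1 = 0x0; word=0x00
[1+:2] tag=-2 & 0x3 = 0x2; word=0x04
[3+:1] prio=1 & 0x1 = 0x1; word=0x0c
[4+:3] opcode=3 & 0x7 = 0x3; word=0x3c
[7+:1] addr_hi=1 & 0x1 = 0x1; word=0xbc
word = 0xbc → little-endian bytes:
  [0]=0xbc

bc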